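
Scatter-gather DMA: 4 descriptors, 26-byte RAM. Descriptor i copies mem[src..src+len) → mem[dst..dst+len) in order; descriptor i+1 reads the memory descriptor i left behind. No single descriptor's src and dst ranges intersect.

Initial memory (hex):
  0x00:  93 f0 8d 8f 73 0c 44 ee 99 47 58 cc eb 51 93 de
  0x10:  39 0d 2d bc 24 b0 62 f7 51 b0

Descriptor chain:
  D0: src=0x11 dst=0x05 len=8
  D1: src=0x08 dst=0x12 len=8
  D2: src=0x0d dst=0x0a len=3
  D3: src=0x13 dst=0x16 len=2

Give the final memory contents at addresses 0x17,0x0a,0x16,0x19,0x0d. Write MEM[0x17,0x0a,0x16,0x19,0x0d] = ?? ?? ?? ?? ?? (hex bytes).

  after D0: wrote 8B at 0x05 = 0d2dbc24b062f751
  after D1: wrote 8B at 0x12 = 24b062f7515193de
  after D2: wrote 3B at 0x0a = 5193de
  after D3: wrote 2B at 0x16 = b062
query mem[0x17]=0x62, mem[0x0a]=0x51, mem[0x16]=0xb0, mem[0x19]=0xde, mem[0x0d]=0x51

MEM[0x17,0x0a,0x16,0x19,0x0d] = 62 51 b0 de 51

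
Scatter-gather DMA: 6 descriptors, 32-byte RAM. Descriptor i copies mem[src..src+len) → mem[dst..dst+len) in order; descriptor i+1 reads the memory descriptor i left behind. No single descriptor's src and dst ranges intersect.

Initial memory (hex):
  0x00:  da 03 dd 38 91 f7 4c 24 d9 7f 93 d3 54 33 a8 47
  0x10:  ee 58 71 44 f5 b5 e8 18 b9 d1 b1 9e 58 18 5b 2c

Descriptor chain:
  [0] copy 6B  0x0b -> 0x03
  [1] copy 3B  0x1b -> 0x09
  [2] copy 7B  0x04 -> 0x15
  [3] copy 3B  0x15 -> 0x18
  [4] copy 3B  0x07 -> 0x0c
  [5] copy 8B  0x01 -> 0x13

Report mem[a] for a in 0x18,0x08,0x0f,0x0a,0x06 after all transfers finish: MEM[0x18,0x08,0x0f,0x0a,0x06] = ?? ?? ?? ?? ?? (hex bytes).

MEM[0x18,0x08,0x0f,0x0a,0x06] = a8 ee 47 58 a8

D0: mem[0x03..0x08] <- [d3 54 33 a8 47 ee]
D1: mem[0x09..0x0b] <- [9e 58 18]
D2: mem[0x15..0x1b] <- [54 33 a8 47 ee 9e 58]
D3: mem[0x18..0x1a] <- [54 33 a8]
D4: mem[0x0c..0x0e] <- [47 ee 9e]
D5: mem[0x13..0x1a] <- [03 dd d3 54 33 a8 47 ee]
query mem[0x18]=0xa8, mem[0x08]=0xee, mem[0x0f]=0x47, mem[0x0a]=0x58, mem[0x06]=0xa8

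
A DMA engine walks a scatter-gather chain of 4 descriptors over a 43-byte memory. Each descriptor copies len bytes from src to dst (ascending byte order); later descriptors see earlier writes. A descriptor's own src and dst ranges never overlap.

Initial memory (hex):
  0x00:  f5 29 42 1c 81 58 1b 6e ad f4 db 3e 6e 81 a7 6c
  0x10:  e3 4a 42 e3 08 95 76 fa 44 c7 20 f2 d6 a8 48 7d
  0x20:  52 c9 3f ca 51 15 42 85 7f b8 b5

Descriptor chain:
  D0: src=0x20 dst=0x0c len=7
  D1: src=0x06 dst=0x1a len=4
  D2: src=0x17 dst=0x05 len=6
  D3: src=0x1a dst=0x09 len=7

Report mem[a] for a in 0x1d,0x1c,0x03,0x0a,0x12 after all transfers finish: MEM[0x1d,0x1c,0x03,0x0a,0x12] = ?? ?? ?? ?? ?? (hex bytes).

MEM[0x1d,0x1c,0x03,0x0a,0x12] = f4 ad 1c 6e 42

#0 dst[0x0c+7] := {0x52,0xc9,0x3f,0xca,0x51,0x15,0x42}
#1 dst[0x1a+4] := {0x1b,0x6e,0xad,0xf4}
#2 dst[0x05+6] := {0xfa,0x44,0xc7,0x1b,0x6e,0xad}
#3 dst[0x09+7] := {0x1b,0x6e,0xad,0xf4,0x48,0x7d,0x52}
query mem[0x1d]=0xf4, mem[0x1c]=0xad, mem[0x03]=0x1c, mem[0x0a]=0x6e, mem[0x12]=0x42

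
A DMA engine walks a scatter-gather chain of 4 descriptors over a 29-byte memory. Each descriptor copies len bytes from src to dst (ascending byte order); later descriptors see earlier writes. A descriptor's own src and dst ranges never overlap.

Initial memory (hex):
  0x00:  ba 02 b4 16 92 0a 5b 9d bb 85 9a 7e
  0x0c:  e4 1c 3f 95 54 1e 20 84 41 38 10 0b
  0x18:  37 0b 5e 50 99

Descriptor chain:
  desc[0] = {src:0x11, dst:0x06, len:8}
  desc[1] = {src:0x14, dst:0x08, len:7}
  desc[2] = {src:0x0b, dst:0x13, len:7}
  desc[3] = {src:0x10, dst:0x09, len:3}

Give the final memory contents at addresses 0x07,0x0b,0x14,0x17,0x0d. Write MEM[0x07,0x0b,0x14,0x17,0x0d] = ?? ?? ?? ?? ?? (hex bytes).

MEM[0x07,0x0b,0x14,0x17,0x0d] = 20 20 37 95 0b

  after D0: wrote 8B at 0x06 = 1e20844138100b37
  after D1: wrote 7B at 0x08 = 4138100b370b5e
  after D2: wrote 7B at 0x13 = 0b370b5e95541e
  after D3: wrote 3B at 0x09 = 541e20
query mem[0x07]=0x20, mem[0x0b]=0x20, mem[0x14]=0x37, mem[0x17]=0x95, mem[0x0d]=0x0b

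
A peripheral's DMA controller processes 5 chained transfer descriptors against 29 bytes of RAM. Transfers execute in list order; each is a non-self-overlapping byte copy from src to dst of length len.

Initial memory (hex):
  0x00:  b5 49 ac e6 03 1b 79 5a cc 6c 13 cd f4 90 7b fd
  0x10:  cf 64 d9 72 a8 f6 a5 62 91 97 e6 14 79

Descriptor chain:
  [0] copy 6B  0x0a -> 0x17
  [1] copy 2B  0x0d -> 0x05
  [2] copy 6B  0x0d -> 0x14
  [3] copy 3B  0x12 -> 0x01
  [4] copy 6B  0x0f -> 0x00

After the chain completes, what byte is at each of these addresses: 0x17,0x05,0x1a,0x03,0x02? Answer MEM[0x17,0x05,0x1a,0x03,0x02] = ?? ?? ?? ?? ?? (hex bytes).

MEM[0x17,0x05,0x1a,0x03,0x02] = cf 90 90 d9 64

  after D0: wrote 6B at 0x17 = 13cdf4907bfd
  after D1: wrote 2B at 0x05 = 907b
  after D2: wrote 6B at 0x14 = 907bfdcf64d9
  after D3: wrote 3B at 0x01 = d97290
  after D4: wrote 6B at 0x00 = fdcf64d97290
query mem[0x17]=0xcf, mem[0x05]=0x90, mem[0x1a]=0x90, mem[0x03]=0xd9, mem[0x02]=0x64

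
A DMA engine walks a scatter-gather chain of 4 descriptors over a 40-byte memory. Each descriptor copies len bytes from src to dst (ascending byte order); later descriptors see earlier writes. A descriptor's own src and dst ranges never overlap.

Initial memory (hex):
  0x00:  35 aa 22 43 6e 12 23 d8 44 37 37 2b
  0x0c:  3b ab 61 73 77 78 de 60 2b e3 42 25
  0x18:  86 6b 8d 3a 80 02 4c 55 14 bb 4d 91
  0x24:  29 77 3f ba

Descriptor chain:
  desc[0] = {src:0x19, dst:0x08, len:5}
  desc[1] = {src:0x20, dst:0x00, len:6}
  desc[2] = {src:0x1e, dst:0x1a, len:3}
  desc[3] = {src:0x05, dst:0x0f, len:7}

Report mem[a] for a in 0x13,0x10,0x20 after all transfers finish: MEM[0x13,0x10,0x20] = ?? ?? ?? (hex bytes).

MEM[0x13,0x10,0x20] = 8d 23 14

D0: mem[0x08..0x0c] <- [6b 8d 3a 80 02]
D1: mem[0x00..0x05] <- [14 bb 4d 91 29 77]
D2: mem[0x1a..0x1c] <- [4c 55 14]
D3: mem[0x0f..0x15] <- [77 23 d8 6b 8d 3a 80]
query mem[0x13]=0x8d, mem[0x10]=0x23, mem[0x20]=0x14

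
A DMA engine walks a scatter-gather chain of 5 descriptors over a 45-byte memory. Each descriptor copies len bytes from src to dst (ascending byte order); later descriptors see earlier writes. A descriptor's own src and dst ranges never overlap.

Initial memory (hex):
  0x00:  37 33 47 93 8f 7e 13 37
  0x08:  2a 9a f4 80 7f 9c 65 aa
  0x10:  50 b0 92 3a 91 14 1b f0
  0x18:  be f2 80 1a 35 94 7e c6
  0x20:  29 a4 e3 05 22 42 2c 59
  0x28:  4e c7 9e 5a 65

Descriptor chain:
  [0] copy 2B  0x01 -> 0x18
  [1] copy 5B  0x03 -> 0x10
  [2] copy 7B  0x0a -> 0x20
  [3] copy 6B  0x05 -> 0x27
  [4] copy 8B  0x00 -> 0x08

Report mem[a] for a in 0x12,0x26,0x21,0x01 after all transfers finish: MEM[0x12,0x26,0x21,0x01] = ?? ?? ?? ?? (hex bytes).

MEM[0x12,0x26,0x21,0x01] = 7e 93 80 33

[0] 0x01->0x18 len=2 : 33 47
[1] 0x03->0x10 len=5 : 93 8f 7e 13 37
[2] 0x0a->0x20 len=7 : f4 80 7f 9c 65 aa 93
[3] 0x05->0x27 len=6 : 7e 13 37 2a 9a f4
[4] 0x00->0x08 len=8 : 37 33 47 93 8f 7e 13 37
query mem[0x12]=0x7e, mem[0x26]=0x93, mem[0x21]=0x80, mem[0x01]=0x33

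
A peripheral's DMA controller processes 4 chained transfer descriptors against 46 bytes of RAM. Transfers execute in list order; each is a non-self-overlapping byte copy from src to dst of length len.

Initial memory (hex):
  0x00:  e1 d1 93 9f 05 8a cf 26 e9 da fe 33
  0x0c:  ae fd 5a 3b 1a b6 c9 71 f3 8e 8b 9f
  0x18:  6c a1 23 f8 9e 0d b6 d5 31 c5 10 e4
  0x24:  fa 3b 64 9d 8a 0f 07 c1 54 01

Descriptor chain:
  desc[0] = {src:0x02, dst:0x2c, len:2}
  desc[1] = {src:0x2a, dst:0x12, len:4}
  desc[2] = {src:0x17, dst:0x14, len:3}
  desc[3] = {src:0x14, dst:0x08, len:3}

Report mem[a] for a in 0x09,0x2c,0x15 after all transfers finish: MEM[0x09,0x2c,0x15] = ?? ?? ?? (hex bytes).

MEM[0x09,0x2c,0x15] = 6c 93 6c

D0: mem[0x2c..0x2d] <- [93 9f]
D1: mem[0x12..0x15] <- [07 c1 93 9f]
D2: mem[0x14..0x16] <- [9f 6c a1]
D3: mem[0x08..0x0a] <- [9f 6c a1]
query mem[0x09]=0x6c, mem[0x2c]=0x93, mem[0x15]=0x6c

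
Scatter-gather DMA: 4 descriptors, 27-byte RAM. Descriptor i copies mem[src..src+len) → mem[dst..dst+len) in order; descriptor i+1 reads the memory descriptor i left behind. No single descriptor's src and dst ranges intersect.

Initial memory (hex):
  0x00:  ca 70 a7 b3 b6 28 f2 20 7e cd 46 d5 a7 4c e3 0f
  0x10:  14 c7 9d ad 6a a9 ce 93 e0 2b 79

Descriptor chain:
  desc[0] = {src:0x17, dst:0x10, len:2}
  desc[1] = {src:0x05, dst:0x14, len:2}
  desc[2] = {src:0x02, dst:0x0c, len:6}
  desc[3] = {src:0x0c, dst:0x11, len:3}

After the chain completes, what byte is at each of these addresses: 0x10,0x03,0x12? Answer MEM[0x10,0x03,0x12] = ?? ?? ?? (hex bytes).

  after D0: wrote 2B at 0x10 = 93e0
  after D1: wrote 2B at 0x14 = 28f2
  after D2: wrote 6B at 0x0c = a7b3b628f220
  after D3: wrote 3B at 0x11 = a7b3b6
query mem[0x10]=0xf2, mem[0x03]=0xb3, mem[0x12]=0xb3

MEM[0x10,0x03,0x12] = f2 b3 b3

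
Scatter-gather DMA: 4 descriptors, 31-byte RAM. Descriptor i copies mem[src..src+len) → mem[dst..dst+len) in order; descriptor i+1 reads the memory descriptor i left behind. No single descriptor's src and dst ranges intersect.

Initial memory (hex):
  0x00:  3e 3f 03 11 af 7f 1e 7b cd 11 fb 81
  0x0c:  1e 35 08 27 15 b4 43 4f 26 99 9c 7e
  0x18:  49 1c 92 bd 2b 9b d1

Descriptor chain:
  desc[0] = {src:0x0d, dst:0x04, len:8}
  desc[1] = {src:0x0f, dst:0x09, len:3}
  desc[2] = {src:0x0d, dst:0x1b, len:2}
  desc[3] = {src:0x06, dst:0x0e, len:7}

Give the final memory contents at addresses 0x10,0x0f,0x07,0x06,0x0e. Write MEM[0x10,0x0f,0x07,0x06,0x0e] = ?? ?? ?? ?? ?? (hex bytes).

MEM[0x10,0x0f,0x07,0x06,0x0e] = b4 15 15 27 27

  after D0: wrote 8B at 0x04 = 35082715b4434f26
  after D1: wrote 3B at 0x09 = 2715b4
  after D2: wrote 2B at 0x1b = 3508
  after D3: wrote 7B at 0x0e = 2715b42715b41e
query mem[0x10]=0xb4, mem[0x0f]=0x15, mem[0x07]=0x15, mem[0x06]=0x27, mem[0x0e]=0x27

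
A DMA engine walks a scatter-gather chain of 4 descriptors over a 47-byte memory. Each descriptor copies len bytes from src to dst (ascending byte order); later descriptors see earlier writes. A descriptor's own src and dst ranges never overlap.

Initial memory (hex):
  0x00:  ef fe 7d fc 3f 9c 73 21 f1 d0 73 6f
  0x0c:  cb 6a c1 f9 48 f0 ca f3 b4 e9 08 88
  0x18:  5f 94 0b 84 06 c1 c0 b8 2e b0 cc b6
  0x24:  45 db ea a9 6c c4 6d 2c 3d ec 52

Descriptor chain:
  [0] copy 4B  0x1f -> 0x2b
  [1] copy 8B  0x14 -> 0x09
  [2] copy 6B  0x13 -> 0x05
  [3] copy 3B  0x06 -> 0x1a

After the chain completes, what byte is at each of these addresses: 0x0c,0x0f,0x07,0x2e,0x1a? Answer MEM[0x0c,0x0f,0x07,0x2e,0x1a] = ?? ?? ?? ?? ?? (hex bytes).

#0 dst[0x2b+4] := {0xb8,0x2e,0xb0,0xcc}
#1 dst[0x09+8] := {0xb4,0xe9,0x08,0x88,0x5f,0x94,0x0b,0x84}
#2 dst[0x05+6] := {0xf3,0xb4,0xe9,0x08,0x88,0x5f}
#3 dst[0x1a+3] := {0xb4,0xe9,0x08}
query mem[0x0c]=0x88, mem[0x0f]=0x0b, mem[0x07]=0xe9, mem[0x2e]=0xcc, mem[0x1a]=0xb4

MEM[0x0c,0x0f,0x07,0x2e,0x1a] = 88 0b e9 cc b4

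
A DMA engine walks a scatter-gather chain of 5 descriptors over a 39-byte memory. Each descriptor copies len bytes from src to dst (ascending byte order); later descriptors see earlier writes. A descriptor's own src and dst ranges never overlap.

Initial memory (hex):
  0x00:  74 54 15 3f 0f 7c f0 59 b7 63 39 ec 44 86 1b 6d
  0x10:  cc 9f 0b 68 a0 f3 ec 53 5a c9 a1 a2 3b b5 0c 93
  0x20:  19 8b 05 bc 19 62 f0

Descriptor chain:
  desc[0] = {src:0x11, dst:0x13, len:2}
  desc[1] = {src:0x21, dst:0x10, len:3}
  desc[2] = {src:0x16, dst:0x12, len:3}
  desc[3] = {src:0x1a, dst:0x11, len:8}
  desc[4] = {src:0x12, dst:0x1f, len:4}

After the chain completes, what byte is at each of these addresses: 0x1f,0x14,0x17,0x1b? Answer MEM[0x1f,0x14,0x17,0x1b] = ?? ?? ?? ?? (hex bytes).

[0] 0x11->0x13 len=2 : 9f 0b
[1] 0x21->0x10 len=3 : 8b 05 bc
[2] 0x16->0x12 len=3 : ec 53 5a
[3] 0x1a->0x11 len=8 : a1 a2 3b b5 0c 93 19 8b
[4] 0x12->0x1f len=4 : a2 3b b5 0c
query mem[0x1f]=0xa2, mem[0x14]=0xb5, mem[0x17]=0x19, mem[0x1b]=0xa2

MEM[0x1f,0x14,0x17,0x1b] = a2 b5 19 a2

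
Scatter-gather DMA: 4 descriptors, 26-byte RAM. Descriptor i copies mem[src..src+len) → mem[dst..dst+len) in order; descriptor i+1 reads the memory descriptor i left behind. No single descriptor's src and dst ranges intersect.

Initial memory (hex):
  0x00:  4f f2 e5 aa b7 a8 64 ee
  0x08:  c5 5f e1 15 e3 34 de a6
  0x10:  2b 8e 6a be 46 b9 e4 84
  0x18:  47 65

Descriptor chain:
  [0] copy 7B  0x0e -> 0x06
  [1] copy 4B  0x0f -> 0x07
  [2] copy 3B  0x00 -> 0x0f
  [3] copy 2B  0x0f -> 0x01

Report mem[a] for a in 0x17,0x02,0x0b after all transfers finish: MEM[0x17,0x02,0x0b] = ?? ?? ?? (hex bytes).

[0] 0x0e->0x06 len=7 : de a6 2b 8e 6a be 46
[1] 0x0f->0x07 len=4 : a6 2b 8e 6a
[2] 0x00->0x0f len=3 : 4f f2 e5
[3] 0x0f->0x01 len=2 : 4f f2
query mem[0x17]=0x84, mem[0x02]=0xf2, mem[0x0b]=0xbe

MEM[0x17,0x02,0x0b] = 84 f2 be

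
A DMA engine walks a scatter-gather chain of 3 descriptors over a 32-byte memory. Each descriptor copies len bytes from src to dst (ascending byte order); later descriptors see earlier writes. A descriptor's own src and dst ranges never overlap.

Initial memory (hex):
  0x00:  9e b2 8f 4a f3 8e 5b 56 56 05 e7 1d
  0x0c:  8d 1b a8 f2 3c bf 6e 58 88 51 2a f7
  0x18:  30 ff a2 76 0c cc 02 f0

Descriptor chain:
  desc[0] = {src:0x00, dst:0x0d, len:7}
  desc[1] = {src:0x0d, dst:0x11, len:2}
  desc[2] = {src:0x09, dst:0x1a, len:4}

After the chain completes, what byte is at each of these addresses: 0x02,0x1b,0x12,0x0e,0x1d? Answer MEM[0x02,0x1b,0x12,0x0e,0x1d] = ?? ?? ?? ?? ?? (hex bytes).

MEM[0x02,0x1b,0x12,0x0e,0x1d] = 8f e7 b2 b2 8d

D0: mem[0x0d..0x13] <- [9e b2 8f 4a f3 8e 5b]
D1: mem[0x11..0x12] <- [9e b2]
D2: mem[0x1a..0x1d] <- [05 e7 1d 8d]
query mem[0x02]=0x8f, mem[0x1b]=0xe7, mem[0x12]=0xb2, mem[0x0e]=0xb2, mem[0x1d]=0x8d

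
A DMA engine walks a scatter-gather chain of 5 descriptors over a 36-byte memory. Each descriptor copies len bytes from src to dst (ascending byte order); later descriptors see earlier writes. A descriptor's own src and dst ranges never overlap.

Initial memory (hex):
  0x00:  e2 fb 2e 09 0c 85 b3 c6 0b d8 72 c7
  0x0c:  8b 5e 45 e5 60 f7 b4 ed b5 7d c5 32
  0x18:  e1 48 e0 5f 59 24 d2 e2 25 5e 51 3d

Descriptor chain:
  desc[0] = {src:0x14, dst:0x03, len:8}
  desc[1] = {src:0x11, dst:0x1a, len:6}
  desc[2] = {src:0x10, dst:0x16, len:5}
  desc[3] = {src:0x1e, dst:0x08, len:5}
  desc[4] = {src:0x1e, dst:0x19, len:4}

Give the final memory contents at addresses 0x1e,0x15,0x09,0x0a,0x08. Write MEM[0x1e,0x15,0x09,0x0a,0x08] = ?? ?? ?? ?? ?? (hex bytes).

D0: mem[0x03..0x0a] <- [b5 7d c5 32 e1 48 e0 5f]
D1: mem[0x1a..0x1f] <- [f7 b4 ed b5 7d c5]
D2: mem[0x16..0x1a] <- [60 f7 b4 ed b5]
D3: mem[0x08..0x0c] <- [7d c5 25 5e 51]
D4: mem[0x19..0x1c] <- [7d c5 25 5e]
query mem[0x1e]=0x7d, mem[0x15]=0x7d, mem[0x09]=0xc5, mem[0x0a]=0x25, mem[0x08]=0x7d

MEM[0x1e,0x15,0x09,0x0a,0x08] = 7d 7d c5 25 7d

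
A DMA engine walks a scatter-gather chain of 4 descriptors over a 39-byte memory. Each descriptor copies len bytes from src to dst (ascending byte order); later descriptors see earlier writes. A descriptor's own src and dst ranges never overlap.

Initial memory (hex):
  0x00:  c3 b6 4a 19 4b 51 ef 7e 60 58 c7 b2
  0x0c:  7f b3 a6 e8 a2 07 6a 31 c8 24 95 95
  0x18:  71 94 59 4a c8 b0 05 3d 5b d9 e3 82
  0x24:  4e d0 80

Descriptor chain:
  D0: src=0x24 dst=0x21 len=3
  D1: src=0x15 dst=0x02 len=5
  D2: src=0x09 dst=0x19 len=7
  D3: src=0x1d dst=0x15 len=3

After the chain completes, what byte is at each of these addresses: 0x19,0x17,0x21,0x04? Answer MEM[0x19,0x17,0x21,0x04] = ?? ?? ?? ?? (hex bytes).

[0] 0x24->0x21 len=3 : 4e d0 80
[1] 0x15->0x02 len=5 : 24 95 95 71 94
[2] 0x09->0x19 len=7 : 58 c7 b2 7f b3 a6 e8
[3] 0x1d->0x15 len=3 : b3 a6 e8
query mem[0x19]=0x58, mem[0x17]=0xe8, mem[0x21]=0x4e, mem[0x04]=0x95

MEM[0x19,0x17,0x21,0x04] = 58 e8 4e 95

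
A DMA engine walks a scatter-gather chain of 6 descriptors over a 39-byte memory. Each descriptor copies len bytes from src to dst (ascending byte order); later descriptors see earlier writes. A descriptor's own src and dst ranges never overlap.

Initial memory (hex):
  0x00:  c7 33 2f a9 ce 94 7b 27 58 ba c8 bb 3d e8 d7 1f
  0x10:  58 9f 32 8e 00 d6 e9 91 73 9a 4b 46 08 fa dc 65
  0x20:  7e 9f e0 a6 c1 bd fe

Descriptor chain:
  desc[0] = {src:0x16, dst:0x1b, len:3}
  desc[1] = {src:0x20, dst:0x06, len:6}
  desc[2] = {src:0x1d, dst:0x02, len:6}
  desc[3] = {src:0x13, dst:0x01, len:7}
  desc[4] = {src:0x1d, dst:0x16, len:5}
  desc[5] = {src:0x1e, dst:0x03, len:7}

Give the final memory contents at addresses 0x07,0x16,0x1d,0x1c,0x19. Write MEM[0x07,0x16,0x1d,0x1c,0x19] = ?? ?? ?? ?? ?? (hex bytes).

D0: mem[0x1b..0x1d] <- [e9 91 73]
D1: mem[0x06..0x0b] <- [7e 9f e0 a6 c1 bd]
D2: mem[0x02..0x07] <- [73 dc 65 7e 9f e0]
D3: mem[0x01..0x07] <- [8e 00 d6 e9 91 73 9a]
D4: mem[0x16..0x1a] <- [73 dc 65 7e 9f]
D5: mem[0x03..0x09] <- [dc 65 7e 9f e0 a6 c1]
query mem[0x07]=0xe0, mem[0x16]=0x73, mem[0x1d]=0x73, mem[0x1c]=0x91, mem[0x19]=0x7e

MEM[0x07,0x16,0x1d,0x1c,0x19] = e0 73 73 91 7e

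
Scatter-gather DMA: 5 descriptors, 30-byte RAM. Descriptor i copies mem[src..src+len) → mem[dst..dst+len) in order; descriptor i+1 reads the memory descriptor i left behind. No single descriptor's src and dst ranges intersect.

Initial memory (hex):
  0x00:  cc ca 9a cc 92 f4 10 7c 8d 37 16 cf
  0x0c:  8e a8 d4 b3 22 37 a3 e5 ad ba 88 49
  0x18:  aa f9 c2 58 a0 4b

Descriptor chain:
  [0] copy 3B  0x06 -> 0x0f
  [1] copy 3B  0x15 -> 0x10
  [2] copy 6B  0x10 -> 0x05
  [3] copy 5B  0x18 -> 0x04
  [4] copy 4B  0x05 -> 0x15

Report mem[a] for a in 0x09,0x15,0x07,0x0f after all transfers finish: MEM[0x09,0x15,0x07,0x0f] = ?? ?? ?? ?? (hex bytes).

D0: mem[0x0f..0x11] <- [10 7c 8d]
D1: mem[0x10..0x12] <- [ba 88 49]
D2: mem[0x05..0x0a] <- [ba 88 49 e5 ad ba]
D3: mem[0x04..0x08] <- [aa f9 c2 58 a0]
D4: mem[0x15..0x18] <- [f9 c2 58 a0]
query mem[0x09]=0xad, mem[0x15]=0xf9, mem[0x07]=0x58, mem[0x0f]=0x10

MEM[0x09,0x15,0x07,0x0f] = ad f9 58 10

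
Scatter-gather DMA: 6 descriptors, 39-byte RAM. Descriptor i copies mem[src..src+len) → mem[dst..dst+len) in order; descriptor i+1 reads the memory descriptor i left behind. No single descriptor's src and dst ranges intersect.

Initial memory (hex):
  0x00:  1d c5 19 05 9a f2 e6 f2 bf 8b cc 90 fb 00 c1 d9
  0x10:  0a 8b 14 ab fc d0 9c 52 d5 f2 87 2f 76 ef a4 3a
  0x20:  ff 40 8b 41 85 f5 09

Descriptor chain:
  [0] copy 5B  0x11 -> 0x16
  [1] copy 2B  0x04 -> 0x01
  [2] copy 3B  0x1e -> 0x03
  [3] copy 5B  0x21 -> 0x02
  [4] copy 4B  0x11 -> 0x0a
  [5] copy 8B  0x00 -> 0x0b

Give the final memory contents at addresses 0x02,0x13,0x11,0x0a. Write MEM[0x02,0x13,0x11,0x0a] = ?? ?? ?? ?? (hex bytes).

MEM[0x02,0x13,0x11,0x0a] = 40 ab f5 8b

#0 dst[0x16+5] := {0x8b,0x14,0xab,0xfc,0xd0}
#1 dst[0x01+2] := {0x9a,0xf2}
#2 dst[0x03+3] := {0xa4,0x3a,0xff}
#3 dst[0x02+5] := {0x40,0x8b,0x41,0x85,0xf5}
#4 dst[0x0a+4] := {0x8b,0x14,0xab,0xfc}
#5 dst[0x0b+8] := {0x1d,0x9a,0x40,0x8b,0x41,0x85,0xf5,0xf2}
query mem[0x02]=0x40, mem[0x13]=0xab, mem[0x11]=0xf5, mem[0x0a]=0x8b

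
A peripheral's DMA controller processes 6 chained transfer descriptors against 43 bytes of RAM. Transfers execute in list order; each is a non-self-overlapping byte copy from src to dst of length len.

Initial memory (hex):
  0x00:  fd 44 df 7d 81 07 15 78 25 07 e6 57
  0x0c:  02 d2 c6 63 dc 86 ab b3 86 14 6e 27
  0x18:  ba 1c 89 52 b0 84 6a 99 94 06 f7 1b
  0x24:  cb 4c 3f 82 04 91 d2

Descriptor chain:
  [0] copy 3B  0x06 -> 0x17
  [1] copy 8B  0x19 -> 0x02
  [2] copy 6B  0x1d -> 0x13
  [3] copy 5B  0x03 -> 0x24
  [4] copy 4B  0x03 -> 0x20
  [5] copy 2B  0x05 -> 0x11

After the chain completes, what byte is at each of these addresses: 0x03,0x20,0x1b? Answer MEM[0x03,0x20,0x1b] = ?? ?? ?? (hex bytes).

  after D0: wrote 3B at 0x17 = 157825
  after D1: wrote 8B at 0x02 = 258952b0846a9994
  after D2: wrote 6B at 0x13 = 846a999406f7
  after D3: wrote 5B at 0x24 = 8952b0846a
  after D4: wrote 4B at 0x20 = 8952b084
  after D5: wrote 2B at 0x11 = b084
query mem[0x03]=0x89, mem[0x20]=0x89, mem[0x1b]=0x52

MEM[0x03,0x20,0x1b] = 89 89 52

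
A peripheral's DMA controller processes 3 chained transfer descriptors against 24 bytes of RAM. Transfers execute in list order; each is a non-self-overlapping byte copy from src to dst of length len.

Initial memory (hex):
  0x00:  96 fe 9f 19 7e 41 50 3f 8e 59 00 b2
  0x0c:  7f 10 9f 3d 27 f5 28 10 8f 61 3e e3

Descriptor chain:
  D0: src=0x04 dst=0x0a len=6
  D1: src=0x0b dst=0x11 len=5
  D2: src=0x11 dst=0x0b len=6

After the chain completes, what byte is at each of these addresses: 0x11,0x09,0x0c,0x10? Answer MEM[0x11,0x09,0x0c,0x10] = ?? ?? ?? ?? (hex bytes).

MEM[0x11,0x09,0x0c,0x10] = 41 59 50 3e

  after D0: wrote 6B at 0x0a = 7e41503f8e59
  after D1: wrote 5B at 0x11 = 41503f8e59
  after D2: wrote 6B at 0x0b = 41503f8e593e
query mem[0x11]=0x41, mem[0x09]=0x59, mem[0x0c]=0x50, mem[0x10]=0x3e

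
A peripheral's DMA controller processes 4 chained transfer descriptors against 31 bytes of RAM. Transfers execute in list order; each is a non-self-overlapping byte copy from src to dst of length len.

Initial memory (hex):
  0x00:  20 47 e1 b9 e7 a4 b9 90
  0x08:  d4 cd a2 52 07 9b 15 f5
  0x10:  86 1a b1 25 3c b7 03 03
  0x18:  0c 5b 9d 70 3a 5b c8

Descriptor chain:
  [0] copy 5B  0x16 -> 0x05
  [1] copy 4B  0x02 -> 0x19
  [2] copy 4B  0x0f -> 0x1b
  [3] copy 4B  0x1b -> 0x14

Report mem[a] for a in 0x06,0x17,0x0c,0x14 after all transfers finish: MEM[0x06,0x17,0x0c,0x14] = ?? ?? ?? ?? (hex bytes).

MEM[0x06,0x17,0x0c,0x14] = 03 b1 07 f5

D0: mem[0x05..0x09] <- [03 03 0c 5b 9d]
D1: mem[0x19..0x1c] <- [e1 b9 e7 03]
D2: mem[0x1b..0x1e] <- [f5 86 1a b1]
D3: mem[0x14..0x17] <- [f5 86 1a b1]
query mem[0x06]=0x03, mem[0x17]=0xb1, mem[0x0c]=0x07, mem[0x14]=0xf5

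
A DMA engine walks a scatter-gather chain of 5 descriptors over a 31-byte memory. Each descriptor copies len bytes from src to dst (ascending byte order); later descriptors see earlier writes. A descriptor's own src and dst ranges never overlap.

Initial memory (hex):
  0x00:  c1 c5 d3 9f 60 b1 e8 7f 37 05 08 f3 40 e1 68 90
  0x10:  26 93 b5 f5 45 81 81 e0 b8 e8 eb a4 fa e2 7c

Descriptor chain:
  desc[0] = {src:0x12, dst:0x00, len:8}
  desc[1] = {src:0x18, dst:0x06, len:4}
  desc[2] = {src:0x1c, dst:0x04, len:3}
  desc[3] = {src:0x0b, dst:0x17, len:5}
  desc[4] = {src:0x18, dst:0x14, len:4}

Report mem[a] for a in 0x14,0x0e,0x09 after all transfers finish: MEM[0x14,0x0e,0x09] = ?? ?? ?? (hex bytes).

MEM[0x14,0x0e,0x09] = 40 68 a4

#0 dst[0x00+8] := {0xb5,0xf5,0x45,0x81,0x81,0xe0,0xb8,0xe8}
#1 dst[0x06+4] := {0xb8,0xe8,0xeb,0xa4}
#2 dst[0x04+3] := {0xfa,0xe2,0x7c}
#3 dst[0x17+5] := {0xf3,0x40,0xe1,0x68,0x90}
#4 dst[0x14+4] := {0x40,0xe1,0x68,0x90}
query mem[0x14]=0x40, mem[0x0e]=0x68, mem[0x09]=0xa4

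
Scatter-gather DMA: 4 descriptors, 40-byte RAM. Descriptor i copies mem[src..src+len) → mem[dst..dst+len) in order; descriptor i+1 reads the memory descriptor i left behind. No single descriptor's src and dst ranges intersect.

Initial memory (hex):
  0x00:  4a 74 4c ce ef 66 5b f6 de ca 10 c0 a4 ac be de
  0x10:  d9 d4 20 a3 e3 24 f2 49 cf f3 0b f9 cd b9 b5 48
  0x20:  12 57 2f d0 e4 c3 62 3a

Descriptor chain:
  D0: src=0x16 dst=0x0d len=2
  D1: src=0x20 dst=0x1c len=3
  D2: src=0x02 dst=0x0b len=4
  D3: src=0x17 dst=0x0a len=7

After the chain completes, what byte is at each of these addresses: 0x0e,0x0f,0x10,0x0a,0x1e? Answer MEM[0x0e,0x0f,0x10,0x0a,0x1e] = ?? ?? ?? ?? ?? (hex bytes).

D0: mem[0x0d..0x0e] <- [f2 49]
D1: mem[0x1c..0x1e] <- [12 57 2f]
D2: mem[0x0b..0x0e] <- [4c ce ef 66]
D3: mem[0x0a..0x10] <- [49 cf f3 0b f9 12 57]
query mem[0x0e]=0xf9, mem[0x0f]=0x12, mem[0x10]=0x57, mem[0x0a]=0x49, mem[0x1e]=0x2f

MEM[0x0e,0x0f,0x10,0x0a,0x1e] = f9 12 57 49 2f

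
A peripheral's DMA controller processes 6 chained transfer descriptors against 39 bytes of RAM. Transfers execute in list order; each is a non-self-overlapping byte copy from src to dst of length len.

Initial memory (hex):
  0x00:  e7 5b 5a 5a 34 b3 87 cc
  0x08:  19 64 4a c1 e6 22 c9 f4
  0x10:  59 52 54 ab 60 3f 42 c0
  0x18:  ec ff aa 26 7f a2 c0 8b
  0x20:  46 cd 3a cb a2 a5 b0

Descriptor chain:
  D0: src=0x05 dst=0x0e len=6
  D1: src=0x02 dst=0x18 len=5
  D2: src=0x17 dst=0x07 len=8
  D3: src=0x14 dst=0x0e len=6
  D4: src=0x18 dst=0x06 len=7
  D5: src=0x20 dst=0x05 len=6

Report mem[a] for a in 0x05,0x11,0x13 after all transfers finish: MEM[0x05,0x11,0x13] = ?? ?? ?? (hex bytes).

[0] 0x05->0x0e len=6 : b3 87 cc 19 64 4a
[1] 0x02->0x18 len=5 : 5a 5a 34 b3 87
[2] 0x17->0x07 len=8 : c0 5a 5a 34 b3 87 a2 c0
[3] 0x14->0x0e len=6 : 60 3f 42 c0 5a 5a
[4] 0x18->0x06 len=7 : 5a 5a 34 b3 87 a2 c0
[5] 0x20->0x05 len=6 : 46 cd 3a cb a2 a5
query mem[0x05]=0x46, mem[0x11]=0xc0, mem[0x13]=0x5a

MEM[0x05,0x11,0x13] = 46 c0 5a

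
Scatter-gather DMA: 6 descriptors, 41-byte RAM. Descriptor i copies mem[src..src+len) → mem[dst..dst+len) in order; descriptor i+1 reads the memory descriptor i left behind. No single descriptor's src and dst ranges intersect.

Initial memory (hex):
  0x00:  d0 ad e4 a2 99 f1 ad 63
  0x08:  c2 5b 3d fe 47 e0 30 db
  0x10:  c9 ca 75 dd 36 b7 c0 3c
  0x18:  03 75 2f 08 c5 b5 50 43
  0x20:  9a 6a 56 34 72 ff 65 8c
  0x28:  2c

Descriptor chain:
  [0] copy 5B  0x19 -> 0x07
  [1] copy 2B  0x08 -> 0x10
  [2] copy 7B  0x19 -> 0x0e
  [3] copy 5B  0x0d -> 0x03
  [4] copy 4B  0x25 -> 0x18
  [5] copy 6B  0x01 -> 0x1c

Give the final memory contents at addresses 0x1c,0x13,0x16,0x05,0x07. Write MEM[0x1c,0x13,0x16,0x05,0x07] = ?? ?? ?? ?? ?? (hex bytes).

MEM[0x1c,0x13,0x16,0x05,0x07] = ad 50 c0 2f c5

  after D0: wrote 5B at 0x07 = 752f08c5b5
  after D1: wrote 2B at 0x10 = 2f08
  after D2: wrote 7B at 0x0e = 752f08c5b55043
  after D3: wrote 5B at 0x03 = e0752f08c5
  after D4: wrote 4B at 0x18 = ff658c2c
  after D5: wrote 6B at 0x1c = ade4e0752f08
query mem[0x1c]=0xad, mem[0x13]=0x50, mem[0x16]=0xc0, mem[0x05]=0x2f, mem[0x07]=0xc5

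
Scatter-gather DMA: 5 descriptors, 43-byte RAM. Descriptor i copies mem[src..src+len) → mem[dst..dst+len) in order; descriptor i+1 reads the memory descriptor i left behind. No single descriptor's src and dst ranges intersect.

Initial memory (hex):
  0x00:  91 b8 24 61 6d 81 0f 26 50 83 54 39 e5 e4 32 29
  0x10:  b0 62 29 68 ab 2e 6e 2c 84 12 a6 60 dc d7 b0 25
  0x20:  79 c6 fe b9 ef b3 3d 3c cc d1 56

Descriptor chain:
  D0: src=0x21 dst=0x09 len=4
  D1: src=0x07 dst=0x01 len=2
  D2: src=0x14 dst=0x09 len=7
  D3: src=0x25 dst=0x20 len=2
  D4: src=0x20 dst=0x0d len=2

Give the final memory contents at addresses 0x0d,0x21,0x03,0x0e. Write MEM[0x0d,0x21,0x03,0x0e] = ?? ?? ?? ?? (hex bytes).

  after D0: wrote 4B at 0x09 = c6feb9ef
  after D1: wrote 2B at 0x01 = 2650
  after D2: wrote 7B at 0x09 = ab2e6e2c8412a6
  after D3: wrote 2B at 0x20 = b33d
  after D4: wrote 2B at 0x0d = b33d
query mem[0x0d]=0xb3, mem[0x21]=0x3d, mem[0x03]=0x61, mem[0x0e]=0x3d

MEM[0x0d,0x21,0x03,0x0e] = b3 3d 61 3d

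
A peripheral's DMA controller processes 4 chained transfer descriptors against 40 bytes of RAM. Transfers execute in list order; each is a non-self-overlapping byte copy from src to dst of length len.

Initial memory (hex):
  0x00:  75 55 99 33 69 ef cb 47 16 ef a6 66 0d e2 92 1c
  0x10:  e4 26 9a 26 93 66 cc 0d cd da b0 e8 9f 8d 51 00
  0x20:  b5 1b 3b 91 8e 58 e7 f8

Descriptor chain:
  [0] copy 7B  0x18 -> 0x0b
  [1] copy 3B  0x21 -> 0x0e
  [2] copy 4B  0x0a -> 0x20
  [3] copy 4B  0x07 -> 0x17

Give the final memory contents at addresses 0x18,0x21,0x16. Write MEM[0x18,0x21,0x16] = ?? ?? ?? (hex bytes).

#0 dst[0x0b+7] := {0xcd,0xda,0xb0,0xe8,0x9f,0x8d,0x51}
#1 dst[0x0e+3] := {0x1b,0x3b,0x91}
#2 dst[0x20+4] := {0xa6,0xcd,0xda,0xb0}
#3 dst[0x17+4] := {0x47,0x16,0xef,0xa6}
query mem[0x18]=0x16, mem[0x21]=0xcd, mem[0x16]=0xcc

MEM[0x18,0x21,0x16] = 16 cd cc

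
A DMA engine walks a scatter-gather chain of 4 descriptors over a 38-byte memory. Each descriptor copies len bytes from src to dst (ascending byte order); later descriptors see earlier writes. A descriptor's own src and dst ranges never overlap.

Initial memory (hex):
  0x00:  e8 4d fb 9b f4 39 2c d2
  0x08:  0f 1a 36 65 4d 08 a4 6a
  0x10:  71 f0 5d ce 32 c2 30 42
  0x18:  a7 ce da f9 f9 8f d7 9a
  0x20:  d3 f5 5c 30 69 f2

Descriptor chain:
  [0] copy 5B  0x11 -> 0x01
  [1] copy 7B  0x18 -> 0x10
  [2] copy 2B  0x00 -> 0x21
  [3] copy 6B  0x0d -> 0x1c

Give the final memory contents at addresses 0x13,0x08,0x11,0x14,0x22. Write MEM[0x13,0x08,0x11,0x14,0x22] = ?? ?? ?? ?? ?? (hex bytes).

  after D0: wrote 5B at 0x01 = f05dce32c2
  after D1: wrote 7B at 0x10 = a7cedaf9f98fd7
  after D2: wrote 2B at 0x21 = e8f0
  after D3: wrote 6B at 0x1c = 08a46aa7ceda
query mem[0x13]=0xf9, mem[0x08]=0x0f, mem[0x11]=0xce, mem[0x14]=0xf9, mem[0x22]=0xf0

MEM[0x13,0x08,0x11,0x14,0x22] = f9 0f ce f9 f0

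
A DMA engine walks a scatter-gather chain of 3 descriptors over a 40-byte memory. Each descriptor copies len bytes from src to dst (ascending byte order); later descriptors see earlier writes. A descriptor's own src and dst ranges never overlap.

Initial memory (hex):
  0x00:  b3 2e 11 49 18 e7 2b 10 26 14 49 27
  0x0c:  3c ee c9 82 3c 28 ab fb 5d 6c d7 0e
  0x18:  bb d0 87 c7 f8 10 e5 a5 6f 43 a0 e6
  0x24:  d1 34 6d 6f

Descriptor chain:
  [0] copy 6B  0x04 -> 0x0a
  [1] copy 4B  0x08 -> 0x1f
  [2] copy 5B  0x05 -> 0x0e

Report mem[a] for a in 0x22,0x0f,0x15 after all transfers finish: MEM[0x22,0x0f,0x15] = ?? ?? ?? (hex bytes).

MEM[0x22,0x0f,0x15] = e7 2b 6c

  after D0: wrote 6B at 0x0a = 18e72b102614
  after D1: wrote 4B at 0x1f = 261418e7
  after D2: wrote 5B at 0x0e = e72b102614
query mem[0x22]=0xe7, mem[0x0f]=0x2b, mem[0x15]=0x6c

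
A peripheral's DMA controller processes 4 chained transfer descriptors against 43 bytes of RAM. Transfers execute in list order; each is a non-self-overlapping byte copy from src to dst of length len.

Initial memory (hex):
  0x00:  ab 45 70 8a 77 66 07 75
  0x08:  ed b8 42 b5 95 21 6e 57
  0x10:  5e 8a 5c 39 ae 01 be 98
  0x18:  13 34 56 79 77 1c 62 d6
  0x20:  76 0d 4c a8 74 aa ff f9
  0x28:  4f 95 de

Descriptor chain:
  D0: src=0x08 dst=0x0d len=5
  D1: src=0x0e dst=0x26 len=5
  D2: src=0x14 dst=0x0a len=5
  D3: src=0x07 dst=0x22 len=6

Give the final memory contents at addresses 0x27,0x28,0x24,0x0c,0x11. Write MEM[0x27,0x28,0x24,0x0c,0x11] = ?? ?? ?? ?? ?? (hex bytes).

[0] 0x08->0x0d len=5 : ed b8 42 b5 95
[1] 0x0e->0x26 len=5 : b8 42 b5 95 5c
[2] 0x14->0x0a len=5 : ae 01 be 98 13
[3] 0x07->0x22 len=6 : 75 ed b8 ae 01 be
query mem[0x27]=0xbe, mem[0x28]=0xb5, mem[0x24]=0xb8, mem[0x0c]=0xbe, mem[0x11]=0x95

MEM[0x27,0x28,0x24,0x0c,0x11] = be b5 b8 be 95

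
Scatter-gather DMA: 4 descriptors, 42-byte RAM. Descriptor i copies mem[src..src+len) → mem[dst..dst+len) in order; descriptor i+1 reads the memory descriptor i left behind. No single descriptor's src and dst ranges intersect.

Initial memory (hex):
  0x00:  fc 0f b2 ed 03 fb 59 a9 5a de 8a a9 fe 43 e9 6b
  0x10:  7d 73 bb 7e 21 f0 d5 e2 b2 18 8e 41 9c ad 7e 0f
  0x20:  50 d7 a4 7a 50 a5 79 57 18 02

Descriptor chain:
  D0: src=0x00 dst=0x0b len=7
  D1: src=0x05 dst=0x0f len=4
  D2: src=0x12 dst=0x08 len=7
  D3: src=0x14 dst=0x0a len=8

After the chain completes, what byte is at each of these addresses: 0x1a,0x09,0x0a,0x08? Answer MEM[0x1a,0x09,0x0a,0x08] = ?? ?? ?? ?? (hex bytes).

D0: mem[0x0b..0x11] <- [fc 0f b2 ed 03 fb 59]
D1: mem[0x0f..0x12] <- [fb 59 a9 5a]
D2: mem[0x08..0x0e] <- [5a 7e 21 f0 d5 e2 b2]
D3: mem[0x0a..0x11] <- [21 f0 d5 e2 b2 18 8e 41]
query mem[0x1a]=0x8e, mem[0x09]=0x7e, mem[0x0a]=0x21, mem[0x08]=0x5a

MEM[0x1a,0x09,0x0a,0x08] = 8e 7e 21 5a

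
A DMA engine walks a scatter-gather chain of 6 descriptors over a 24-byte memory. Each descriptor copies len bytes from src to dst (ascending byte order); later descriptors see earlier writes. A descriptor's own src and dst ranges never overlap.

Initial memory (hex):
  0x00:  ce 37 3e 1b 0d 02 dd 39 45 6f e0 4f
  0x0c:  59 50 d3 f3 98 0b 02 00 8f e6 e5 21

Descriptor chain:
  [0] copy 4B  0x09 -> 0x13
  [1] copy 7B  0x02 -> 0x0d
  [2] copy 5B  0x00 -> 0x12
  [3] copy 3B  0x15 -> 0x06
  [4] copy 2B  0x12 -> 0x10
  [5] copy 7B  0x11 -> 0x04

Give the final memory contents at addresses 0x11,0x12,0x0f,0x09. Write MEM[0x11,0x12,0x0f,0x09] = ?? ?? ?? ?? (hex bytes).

D0: mem[0x13..0x16] <- [6f e0 4f 59]
D1: mem[0x0d..0x13] <- [3e 1b 0d 02 dd 39 45]
D2: mem[0x12..0x16] <- [ce 37 3e 1b 0d]
D3: mem[0x06..0x08] <- [1b 0d 21]
D4: mem[0x10..0x11] <- [ce 37]
D5: mem[0x04..0x0a] <- [37 ce 37 3e 1b 0d 21]
query mem[0x11]=0x37, mem[0x12]=0xce, mem[0x0f]=0x0d, mem[0x09]=0x0d

MEM[0x11,0x12,0x0f,0x09] = 37 ce 0d 0d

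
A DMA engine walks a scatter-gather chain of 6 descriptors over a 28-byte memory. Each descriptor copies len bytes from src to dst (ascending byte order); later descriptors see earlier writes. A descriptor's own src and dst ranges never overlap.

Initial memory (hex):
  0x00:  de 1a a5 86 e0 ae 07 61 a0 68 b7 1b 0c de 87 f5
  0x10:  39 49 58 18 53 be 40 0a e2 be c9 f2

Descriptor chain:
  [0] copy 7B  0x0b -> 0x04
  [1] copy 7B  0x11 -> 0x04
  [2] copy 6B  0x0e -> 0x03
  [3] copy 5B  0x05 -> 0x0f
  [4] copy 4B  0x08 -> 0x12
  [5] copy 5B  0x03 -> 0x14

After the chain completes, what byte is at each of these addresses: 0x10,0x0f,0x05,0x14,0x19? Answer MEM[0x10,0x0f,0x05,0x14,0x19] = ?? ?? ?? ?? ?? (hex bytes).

#0 dst[0x04+7] := {0x1b,0x0c,0xde,0x87,0xf5,0x39,0x49}
#1 dst[0x04+7] := {0x49,0x58,0x18,0x53,0xbe,0x40,0x0a}
#2 dst[0x03+6] := {0x87,0xf5,0x39,0x49,0x58,0x18}
#3 dst[0x0f+5] := {0x39,0x49,0x58,0x18,0x40}
#4 dst[0x12+4] := {0x18,0x40,0x0a,0x1b}
#5 dst[0x14+5] := {0x87,0xf5,0x39,0x49,0x58}
query mem[0x10]=0x49, mem[0x0f]=0x39, mem[0x05]=0x39, mem[0x14]=0x87, mem[0x19]=0xbe

MEM[0x10,0x0f,0x05,0x14,0x19] = 49 39 39 87 be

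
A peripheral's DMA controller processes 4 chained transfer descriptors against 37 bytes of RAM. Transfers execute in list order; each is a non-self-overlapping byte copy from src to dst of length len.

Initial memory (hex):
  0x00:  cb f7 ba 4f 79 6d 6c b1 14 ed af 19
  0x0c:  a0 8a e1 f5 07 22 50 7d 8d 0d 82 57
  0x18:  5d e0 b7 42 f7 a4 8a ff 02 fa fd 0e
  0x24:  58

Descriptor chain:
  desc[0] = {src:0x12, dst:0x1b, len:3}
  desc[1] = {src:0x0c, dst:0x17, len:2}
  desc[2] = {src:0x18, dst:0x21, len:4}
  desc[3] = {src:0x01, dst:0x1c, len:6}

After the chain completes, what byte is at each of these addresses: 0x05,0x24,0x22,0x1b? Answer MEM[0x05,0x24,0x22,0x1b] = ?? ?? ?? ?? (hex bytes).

D0: mem[0x1b..0x1d] <- [50 7d 8d]
D1: mem[0x17..0x18] <- [a0 8a]
D2: mem[0x21..0x24] <- [8a e0 b7 50]
D3: mem[0x1c..0x21] <- [f7 ba 4f 79 6d 6c]
query mem[0x05]=0x6d, mem[0x24]=0x50, mem[0x22]=0xe0, mem[0x1b]=0x50

MEM[0x05,0x24,0x22,0x1b] = 6d 50 e0 50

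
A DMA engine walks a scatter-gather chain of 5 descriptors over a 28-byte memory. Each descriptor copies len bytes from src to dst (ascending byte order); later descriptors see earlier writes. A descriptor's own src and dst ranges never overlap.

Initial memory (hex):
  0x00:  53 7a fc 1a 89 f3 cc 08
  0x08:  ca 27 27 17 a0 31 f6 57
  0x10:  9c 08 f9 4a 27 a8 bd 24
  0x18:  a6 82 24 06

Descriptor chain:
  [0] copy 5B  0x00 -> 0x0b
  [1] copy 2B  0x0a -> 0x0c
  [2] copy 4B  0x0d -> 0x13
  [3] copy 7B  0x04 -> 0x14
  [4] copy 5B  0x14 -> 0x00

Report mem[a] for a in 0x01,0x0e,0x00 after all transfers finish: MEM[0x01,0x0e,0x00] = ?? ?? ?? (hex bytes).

#0 dst[0x0b+5] := {0x53,0x7a,0xfc,0x1a,0x89}
#1 dst[0x0c+2] := {0x27,0x53}
#2 dst[0x13+4] := {0x53,0x1a,0x89,0x9c}
#3 dst[0x14+7] := {0x89,0xf3,0xcc,0x08,0xca,0x27,0x27}
#4 dst[0x00+5] := {0x89,0xf3,0xcc,0x08,0xca}
query mem[0x01]=0xf3, mem[0x0e]=0x1a, mem[0x00]=0x89

MEM[0x01,0x0e,0x00] = f3 1a 89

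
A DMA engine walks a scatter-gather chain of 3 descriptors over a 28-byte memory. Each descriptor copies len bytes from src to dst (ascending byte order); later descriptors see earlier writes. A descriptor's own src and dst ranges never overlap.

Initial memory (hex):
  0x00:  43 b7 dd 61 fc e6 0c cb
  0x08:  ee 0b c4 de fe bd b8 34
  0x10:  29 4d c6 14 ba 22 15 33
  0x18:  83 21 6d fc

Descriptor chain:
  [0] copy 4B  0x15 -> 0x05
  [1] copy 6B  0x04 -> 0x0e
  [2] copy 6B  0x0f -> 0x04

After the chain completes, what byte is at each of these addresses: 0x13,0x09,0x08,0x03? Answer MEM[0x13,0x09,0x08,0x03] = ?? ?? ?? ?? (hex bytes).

D0: mem[0x05..0x08] <- [22 15 33 83]
D1: mem[0x0e..0x13] <- [fc 22 15 33 83 0b]
D2: mem[0x04..0x09] <- [22 15 33 83 0b ba]
query mem[0x13]=0x0b, mem[0x09]=0xba, mem[0x08]=0x0b, mem[0x03]=0x61

MEM[0x13,0x09,0x08,0x03] = 0b ba 0b 61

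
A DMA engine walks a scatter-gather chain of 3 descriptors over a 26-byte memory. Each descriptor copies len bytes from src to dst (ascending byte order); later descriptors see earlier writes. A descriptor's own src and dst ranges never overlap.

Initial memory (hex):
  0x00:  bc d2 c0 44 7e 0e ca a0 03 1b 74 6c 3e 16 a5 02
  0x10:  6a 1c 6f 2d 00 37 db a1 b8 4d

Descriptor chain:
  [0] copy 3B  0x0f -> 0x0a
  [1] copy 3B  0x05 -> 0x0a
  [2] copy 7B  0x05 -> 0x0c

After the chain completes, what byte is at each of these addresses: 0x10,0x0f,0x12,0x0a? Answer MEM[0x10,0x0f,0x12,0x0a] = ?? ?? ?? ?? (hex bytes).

MEM[0x10,0x0f,0x12,0x0a] = 1b 03 ca 0e

[0] 0x0f->0x0a len=3 : 02 6a 1c
[1] 0x05->0x0a len=3 : 0e ca a0
[2] 0x05->0x0c len=7 : 0e ca a0 03 1b 0e ca
query mem[0x10]=0x1b, mem[0x0f]=0x03, mem[0x12]=0xca, mem[0x0a]=0x0e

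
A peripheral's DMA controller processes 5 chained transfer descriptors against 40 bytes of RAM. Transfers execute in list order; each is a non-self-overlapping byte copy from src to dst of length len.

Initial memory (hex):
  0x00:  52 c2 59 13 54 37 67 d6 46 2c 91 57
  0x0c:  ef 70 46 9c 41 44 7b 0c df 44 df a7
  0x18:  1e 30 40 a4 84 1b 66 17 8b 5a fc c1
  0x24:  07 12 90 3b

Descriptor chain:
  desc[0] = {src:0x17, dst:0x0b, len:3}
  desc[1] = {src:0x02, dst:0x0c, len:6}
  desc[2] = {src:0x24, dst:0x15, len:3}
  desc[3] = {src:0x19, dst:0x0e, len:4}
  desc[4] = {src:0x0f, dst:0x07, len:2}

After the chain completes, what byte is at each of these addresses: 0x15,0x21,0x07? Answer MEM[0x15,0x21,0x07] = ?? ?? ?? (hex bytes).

MEM[0x15,0x21,0x07] = 07 5a 40

D0: mem[0x0b..0x0d] <- [a7 1e 30]
D1: mem[0x0c..0x11] <- [59 13 54 37 67 d6]
D2: mem[0x15..0x17] <- [07 12 90]
D3: mem[0x0e..0x11] <- [30 40 a4 84]
D4: mem[0x07..0x08] <- [40 a4]
query mem[0x15]=0x07, mem[0x21]=0x5a, mem[0x07]=0x40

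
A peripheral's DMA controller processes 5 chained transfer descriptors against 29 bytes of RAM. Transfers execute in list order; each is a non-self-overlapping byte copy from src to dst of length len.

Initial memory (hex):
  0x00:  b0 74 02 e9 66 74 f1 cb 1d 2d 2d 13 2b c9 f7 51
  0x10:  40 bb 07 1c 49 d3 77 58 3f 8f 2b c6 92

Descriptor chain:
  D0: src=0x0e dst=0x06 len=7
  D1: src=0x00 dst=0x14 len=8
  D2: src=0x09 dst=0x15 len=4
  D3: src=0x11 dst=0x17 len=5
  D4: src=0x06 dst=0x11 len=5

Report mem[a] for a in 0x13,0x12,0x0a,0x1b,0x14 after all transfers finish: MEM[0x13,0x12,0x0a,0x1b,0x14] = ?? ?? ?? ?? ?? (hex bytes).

MEM[0x13,0x12,0x0a,0x1b,0x14] = 40 51 07 bb bb

[0] 0x0e->0x06 len=7 : f7 51 40 bb 07 1c 49
[1] 0x00->0x14 len=8 : b0 74 02 e9 66 74 f7 51
[2] 0x09->0x15 len=4 : bb 07 1c 49
[3] 0x11->0x17 len=5 : bb 07 1c b0 bb
[4] 0x06->0x11 len=5 : f7 51 40 bb 07
query mem[0x13]=0x40, mem[0x12]=0x51, mem[0x0a]=0x07, mem[0x1b]=0xbb, mem[0x14]=0xbb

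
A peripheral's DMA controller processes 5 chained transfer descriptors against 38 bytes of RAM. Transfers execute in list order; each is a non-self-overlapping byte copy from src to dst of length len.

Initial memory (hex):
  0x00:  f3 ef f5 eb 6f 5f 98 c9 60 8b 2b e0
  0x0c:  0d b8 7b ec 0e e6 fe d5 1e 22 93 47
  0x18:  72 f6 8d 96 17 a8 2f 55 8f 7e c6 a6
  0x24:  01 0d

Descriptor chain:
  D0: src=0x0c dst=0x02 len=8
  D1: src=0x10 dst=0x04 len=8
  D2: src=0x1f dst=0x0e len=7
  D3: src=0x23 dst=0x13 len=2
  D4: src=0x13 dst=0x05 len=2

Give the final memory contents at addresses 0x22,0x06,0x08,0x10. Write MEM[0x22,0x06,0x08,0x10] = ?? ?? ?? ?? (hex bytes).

D0: mem[0x02..0x09] <- [0d b8 7b ec 0e e6 fe d5]
D1: mem[0x04..0x0b] <- [0e e6 fe d5 1e 22 93 47]
D2: mem[0x0e..0x14] <- [55 8f 7e c6 a6 01 0d]
D3: mem[0x13..0x14] <- [a6 01]
D4: mem[0x05..0x06] <- [a6 01]
query mem[0x22]=0xc6, mem[0x06]=0x01, mem[0x08]=0x1e, mem[0x10]=0x7e

MEM[0x22,0x06,0x08,0x10] = c6 01 1e 7e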